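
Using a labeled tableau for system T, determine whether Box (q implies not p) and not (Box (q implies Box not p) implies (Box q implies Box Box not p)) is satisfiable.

1. Box (q implies not p) and not (Box (q implies Box not p) implies (Box q implies Box Box not p)), u
2. Box (q implies not p), u   [and-rule on 1]
3. not (Box (q implies Box not p) implies (Box q implies Box Box not p)), u   [and-rule on 1]
4. Box (q implies Box not p), u   [neg-implies-rule on 3]
5. not (Box q implies Box Box not p), u   [neg-implies-rule on 3]
6. Box q, u   [neg-implies-rule on 5]
7. not Box Box not p, u   [neg-implies-rule on 5]
8. q implies not p, u   [Box-rule on 2 via uRu]
9. q implies Box not p, u   [Box-rule on 4 via uRu]
10. q, u   [Box-rule on 6 via uRu]
11. not p, u   [implies-rule on 8 (branches; this branch)]
12. Box not p, u   [implies-rule on 9 (branches; this branch)]
13. not Box not p, v   [neg-Box-rule on 7: fresh world v, uRv]
14. q implies not p, v   [Box-rule on 2 via uRv]
15. q implies Box not p, v   [Box-rule on 4 via uRv]
16. q, v   [Box-rule on 6 via uRv]
17. not p, v   [Box-rule on 12 via uRv]
18. Box not p, v   [implies-rule on 15 (branches; this branch)]
19. p, w   [neg-Box-rule on 13: fresh world w, vRw]
20. not p, w   [Box-rule on 18 via vRw]
Accessibility: uRu, uRv, vRv, vRw, wRw
Branch closes: p and not p both at w.
All branches of the tableau close; one closing branch shown above.

Unsatisfiable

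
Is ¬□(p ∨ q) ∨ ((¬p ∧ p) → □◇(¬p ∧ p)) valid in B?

Valid in B

Tableau for the negation ¬(¬□(p ∨ q) ∨ ((¬p ∧ p) → □◇(¬p ∧ p))):
1. ¬(¬□(p ∨ q) ∨ ((¬p ∧ p) → □◇(¬p ∧ p))), 0
2. □(p ∨ q), 0
3. ¬((¬p ∧ p) → □◇(¬p ∧ p)), 0
4. ¬p ∧ p, 0
5. ¬□◇(¬p ∧ p), 0
6. ¬p, 0
7. p, 0
Accessibility: 0R0
Branch closes: p and ¬p both at 0.
All branches of the negation close; one closing branch shown above.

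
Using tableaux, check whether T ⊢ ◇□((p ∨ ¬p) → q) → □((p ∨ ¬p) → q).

Tableau for the negation ¬(◇□((p ∨ ¬p) → q) → □((p ∨ ¬p) → q)):
1. ¬(◇□((p ∨ ¬p) → q) → □((p ∨ ¬p) → q)), u
2. ◇□((p ∨ ¬p) → q), u   [¬→-rule on 1]
3. ¬□((p ∨ ¬p) → q), u   [¬→-rule on 1]
4. □((p ∨ ¬p) → q), v   [◇-rule on 2: fresh world v, uRv]
5. (p ∨ ¬p) → q, v   [□-rule on 4 via vRv]
6. q, v   [→-rule on 5 (branches; this branch)]
7. ¬((p ∨ ¬p) → q), w   [¬□-rule on 3: fresh world w, uRw]
8. p ∨ ¬p, w   [¬→-rule on 7]
9. ¬q, w   [¬→-rule on 7]
10. ¬p, w   [∨-rule on 8 (branches; this branch)]
Accessibility: uRu, uRv, uRw, vRv, wRw
The negation has an open branch (countermodel exists).

Invalid (countermodel exists)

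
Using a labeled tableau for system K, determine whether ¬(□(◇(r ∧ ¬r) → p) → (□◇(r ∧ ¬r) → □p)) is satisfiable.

1. ¬(□(◇(r ∧ ¬r) → p) → (□◇(r ∧ ¬r) → □p)), u
2. □(◇(r ∧ ¬r) → p), u   [¬→-rule on 1]
3. ¬(□◇(r ∧ ¬r) → □p), u   [¬→-rule on 1]
4. □◇(r ∧ ¬r), u   [¬→-rule on 3]
5. ¬□p, u   [¬→-rule on 3]
6. ¬p, v   [¬□-rule on 5: fresh world v, uRv]
7. ◇(r ∧ ¬r) → p, v   [□-rule on 2 via uRv]
8. ◇(r ∧ ¬r), v   [□-rule on 4 via uRv]
9. ¬◇(r ∧ ¬r), v   [→-rule on 7 (branches; this branch)]
10. r ∧ ¬r, w   [◇-rule on 8: fresh world w, vRw]
11. r, w   [∧-rule on 10]
12. ¬r, w   [∧-rule on 10]
Accessibility: uRv, vRw
Branch closes: r and ¬r both at w.
(One branch shown.) All branches close.

No, unsatisfiable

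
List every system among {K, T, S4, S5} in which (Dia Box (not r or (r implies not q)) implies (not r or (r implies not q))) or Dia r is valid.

K-tableau for the negation not ((Dia Box (not r or (r implies not q)) implies (not r or (r implies not q))) or Dia r):
1. not ((Dia Box (not r or (r implies not q)) implies (not r or (r implies not q))) or Dia r), u
2. not (Dia Box (not r or (r implies not q)) implies (not r or (r implies not q))), u   [neg-or-rule on 1]
3. not Dia r, u   [neg-or-rule on 1]
4. Dia Box (not r or (r implies not q)), u   [neg-implies-rule on 2]
5. not (not r or (r implies not q)), u   [neg-implies-rule on 2]
6. r, u   [neg-or-rule on 5]
7. not (r implies not q), u   [neg-or-rule on 5]
8. q, u   [neg-implies-rule on 7]
9. Box (not r or (r implies not q)), v   [Dia-rule on 4: fresh world v, uRv]
10. not r, v   [neg-Dia-rule on 3 via uRv]
Accessibility: uRv
Complete open branch: countermodel on a K-frame, so not valid in K.
T-tableau for the negation not ((Dia Box (not r or (r implies not q)) implies (not r or (r implies not q))) or Dia r):
1. not ((Dia Box (not r or (r implies not q)) implies (not r or (r implies not q))) or Dia r), u
2. not (Dia Box (not r or (r implies not q)) implies (not r or (r implies not q))), u   [neg-or-rule on 1]
3. not Dia r, u   [neg-or-rule on 1]
4. Dia Box (not r or (r implies not q)), u   [neg-implies-rule on 2]
5. not (not r or (r implies not q)), u   [neg-implies-rule on 2]
6. r, u   [neg-or-rule on 5]
7. not (r implies not q), u   [neg-or-rule on 5]
8. q, u   [neg-implies-rule on 7]
9. not r, u   [neg-Dia-rule on 3 via uRu]
Accessibility: uRu
Branch closes: r and not r both at u.
Every branch closes (one shown): valid in T, hence also in S4, S5 (every theorem of T is a theorem of S4 and S5).

T, S4, S5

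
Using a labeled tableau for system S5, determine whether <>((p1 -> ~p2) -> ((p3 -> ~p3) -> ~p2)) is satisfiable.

Yes, satisfiable

1. <>((p1 -> ~p2) -> ((p3 -> ~p3) -> ~p2)), 0
2. (p1 -> ~p2) -> ((p3 -> ~p3) -> ~p2), 1   [<>-rule on 1: fresh world 1, 0R1]
3. (p3 -> ~p3) -> ~p2, 1   [->-rule on 2 (branches; this branch)]
4. ~p2, 1   [->-rule on 3 (branches; this branch)]
Accessibility: 0R0, 0R1, 1R0, 1R1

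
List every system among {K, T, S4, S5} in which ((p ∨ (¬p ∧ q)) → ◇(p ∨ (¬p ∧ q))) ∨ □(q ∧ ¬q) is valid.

T, S4, S5

T-tableau for the negation ¬(((p ∨ (¬p ∧ q)) → ◇(p ∨ (¬p ∧ q))) ∨ □(q ∧ ¬q)):
1. ¬(((p ∨ (¬p ∧ q)) → ◇(p ∨ (¬p ∧ q))) ∨ □(q ∧ ¬q)), 0
2. ¬((p ∨ (¬p ∧ q)) → ◇(p ∨ (¬p ∧ q))), 0
3. ¬□(q ∧ ¬q), 0
4. p ∨ (¬p ∧ q), 0
5. ¬◇(p ∨ (¬p ∧ q)), 0
6. ¬(p ∨ (¬p ∧ q)), 0
7. ¬p, 0
8. ¬(¬p ∧ q), 0
9. ¬p ∧ q, 0
10. q, 0
11. ¬q, 0
Accessibility: 0R0
Branch closes: q and ¬q both at 0.
Every branch closes (one shown): valid in T, hence also in S4, S5 (every theorem of T is a theorem of S4 and S5).
K-tableau for the negation ¬(((p ∨ (¬p ∧ q)) → ◇(p ∨ (¬p ∧ q))) ∨ □(q ∧ ¬q)):
1. ¬(((p ∨ (¬p ∧ q)) → ◇(p ∨ (¬p ∧ q))) ∨ □(q ∧ ¬q)), 0
2. ¬((p ∨ (¬p ∧ q)) → ◇(p ∨ (¬p ∧ q))), 0
3. ¬□(q ∧ ¬q), 0
4. p ∨ (¬p ∧ q), 0
5. ¬◇(p ∨ (¬p ∧ q)), 0
6. ¬p ∧ q, 0
7. ¬p, 0
8. q, 0
9. ¬(q ∧ ¬q), 1
10. ¬(p ∨ (¬p ∧ q)), 1
11. ¬p, 1
12. ¬(¬p ∧ q), 1
13. ¬q, 1
Accessibility: 0R1
Complete open branch: countermodel on a K-frame, so not valid in K.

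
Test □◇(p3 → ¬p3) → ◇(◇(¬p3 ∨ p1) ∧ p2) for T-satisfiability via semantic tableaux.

1. □◇(p3 → ¬p3) → ◇(◇(¬p3 ∨ p1) ∧ p2), 0
2. ◇(◇(¬p3 ∨ p1) ∧ p2), 0   [→-rule on 1 (branches; this branch)]
3. ◇(¬p3 ∨ p1) ∧ p2, 1   [◇-rule on 2: fresh world 1, 0R1]
4. ◇(¬p3 ∨ p1), 1   [∧-rule on 3]
5. p2, 1   [∧-rule on 3]
6. ¬p3 ∨ p1, 2   [◇-rule on 4: fresh world 2, 1R2]
7. p1, 2   [∨-rule on 6 (branches; this branch)]
Accessibility: 0R0, 0R1, 1R1, 1R2, 2R2

Yes, satisfiable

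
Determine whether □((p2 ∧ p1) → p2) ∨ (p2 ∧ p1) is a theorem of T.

Valid

Tableau for the negation ¬(□((p2 ∧ p1) → p2) ∨ (p2 ∧ p1)):
1. ¬(□((p2 ∧ p1) → p2) ∨ (p2 ∧ p1)), w0
2. ¬□((p2 ∧ p1) → p2), w0   [¬∨-rule on 1]
3. ¬(p2 ∧ p1), w0   [¬∨-rule on 1]
4. ¬p1, w0   [¬∧-rule on 3 (branches; this branch)]
5. ¬((p2 ∧ p1) → p2), w1   [¬□-rule on 2: fresh world w1, w0Rw1]
6. p2 ∧ p1, w1   [¬→-rule on 5]
7. ¬p2, w1   [¬→-rule on 5]
8. p2, w1   [∧-rule on 6]
9. p1, w1   [∧-rule on 6]
Accessibility: w0Rw0, w0Rw1, w1Rw1
Branch closes: p2 and ¬p2 both at w1.
All branches of the negation close; one closing branch shown above.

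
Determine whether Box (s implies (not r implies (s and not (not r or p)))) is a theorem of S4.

Not valid

Tableau for the negation not Box (s implies (not r implies (s and not (not r or p)))):
1. not Box (s implies (not r implies (s and not (not r or p)))), u
2. not (s implies (not r implies (s and not (not r or p)))), v
3. s, v
4. not (not r implies (s and not (not r or p))), v
5. not r, v
6. not (s and not (not r or p)), v
7. not r or p, v
8. p, v
Accessibility: uRu, uRv, vRv
The negation has an open branch (countermodel exists).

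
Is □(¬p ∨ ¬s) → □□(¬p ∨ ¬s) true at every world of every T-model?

Tableau for the negation ¬(□(¬p ∨ ¬s) → □□(¬p ∨ ¬s)):
1. ¬(□(¬p ∨ ¬s) → □□(¬p ∨ ¬s)), u
2. □(¬p ∨ ¬s), u   [¬→-rule on 1]
3. ¬□□(¬p ∨ ¬s), u   [¬→-rule on 1]
4. ¬p ∨ ¬s, u   [□-rule on 2 via uRu]
5. ¬s, u   [∨-rule on 4 (branches; this branch)]
6. ¬□(¬p ∨ ¬s), v   [¬□-rule on 3: fresh world v, uRv]
7. ¬p ∨ ¬s, v   [□-rule on 2 via uRv]
8. ¬s, v   [∨-rule on 7 (branches; this branch)]
9. ¬(¬p ∨ ¬s), w   [¬□-rule on 6: fresh world w, vRw]
10. p, w   [¬∨-rule on 9]
11. s, w   [¬∨-rule on 9]
Accessibility: uRu, uRv, vRv, vRw, wRw
The negation has an open branch (countermodel exists).

Not valid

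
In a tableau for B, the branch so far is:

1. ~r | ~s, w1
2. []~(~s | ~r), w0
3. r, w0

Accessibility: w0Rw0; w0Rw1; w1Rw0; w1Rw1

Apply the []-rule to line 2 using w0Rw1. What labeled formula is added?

~(~s | ~r), w1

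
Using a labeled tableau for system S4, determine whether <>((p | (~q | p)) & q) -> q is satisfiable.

Satisfiable (open branch found)

1. <>((p | (~q | p)) & q) -> q, 0
2. q, 0
Accessibility: 0R0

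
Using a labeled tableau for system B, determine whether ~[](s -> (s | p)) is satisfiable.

Unsatisfiable (every branch closes)

1. ~[](s -> (s | p)), w0
2. ~(s -> (s | p)), w1
3. s, w1
4. ~(s | p), w1
5. ~s, w1
6. ~p, w1
Accessibility: w0Rw0, w0Rw1, w1Rw0, w1Rw1
Branch closes: s and ~s both at w1.
Every branch closes; the branch above is one of them.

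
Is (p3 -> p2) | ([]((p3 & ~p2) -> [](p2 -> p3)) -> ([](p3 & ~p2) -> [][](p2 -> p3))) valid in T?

Valid

Tableau for the negation ~((p3 -> p2) | ([]((p3 & ~p2) -> [](p2 -> p3)) -> ([](p3 & ~p2) -> [][](p2 -> p3)))):
1. ~((p3 -> p2) | ([]((p3 & ~p2) -> [](p2 -> p3)) -> ([](p3 & ~p2) -> [][](p2 -> p3)))), w0
2. ~(p3 -> p2), w0   [~|-rule on 1]
3. ~([]((p3 & ~p2) -> [](p2 -> p3)) -> ([](p3 & ~p2) -> [][](p2 -> p3))), w0   [~|-rule on 1]
4. p3, w0   [~->-rule on 2]
5. ~p2, w0   [~->-rule on 2]
6. []((p3 & ~p2) -> [](p2 -> p3)), w0   [~->-rule on 3]
7. ~([](p3 & ~p2) -> [][](p2 -> p3)), w0   [~->-rule on 3]
8. [](p3 & ~p2), w0   [~->-rule on 7]
9. ~[][](p2 -> p3), w0   [~->-rule on 7]
10. (p3 & ~p2) -> [](p2 -> p3), w0   [[]-rule on 6 via w0Rw0]
11. p3 & ~p2, w0   [[]-rule on 8 via w0Rw0]
12. [](p2 -> p3), w0   [->-rule on 10 (branches; this branch)]
13. p2 -> p3, w0   [[]-rule on 12 via w0Rw0]
14. ~[](p2 -> p3), w1   [~[]-rule on 9: fresh world w1, w0Rw1]
15. (p3 & ~p2) -> [](p2 -> p3), w1   [[]-rule on 6 via w0Rw1]
16. p3 & ~p2, w1   [[]-rule on 8 via w0Rw1]
17. p3, w1   [&-rule on 16]
18. ~p2, w1   [&-rule on 16]
19. p2 -> p3, w1   [[]-rule on 12 via w0Rw1]
20. [](p2 -> p3), w1   [->-rule on 15 (branches; this branch)]
21. ~(p2 -> p3), w2   [~[]-rule on 14: fresh world w2, w1Rw2]
22. p2, w2   [~->-rule on 21]
23. ~p3, w2   [~->-rule on 21]
24. p2 -> p3, w2   [[]-rule on 20 via w1Rw2]
25. p3, w2   [->-rule on 24 (branches; this branch)]
Accessibility: w0Rw0, w0Rw1, w1Rw1, w1Rw2, w2Rw2
Branch closes: p3 and ~p3 both at w2.
Every branch of the negation's tableau closes; the branch above is one of them.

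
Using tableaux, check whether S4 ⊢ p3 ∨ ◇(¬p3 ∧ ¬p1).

Not valid

Tableau for the negation ¬(p3 ∨ ◇(¬p3 ∧ ¬p1)):
1. ¬(p3 ∨ ◇(¬p3 ∧ ¬p1)), w0
2. ¬p3, w0
3. ¬◇(¬p3 ∧ ¬p1), w0
4. ¬(¬p3 ∧ ¬p1), w0
5. p1, w0
Accessibility: w0Rw0
The negation has an open branch (countermodel exists).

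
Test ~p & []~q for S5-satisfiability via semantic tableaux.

1. ~p & []~q, 0
2. ~p, 0   [&-rule on 1]
3. []~q, 0   [&-rule on 1]
4. ~q, 0   [[]-rule on 3 via 0R0]
Accessibility: 0R0

Satisfiable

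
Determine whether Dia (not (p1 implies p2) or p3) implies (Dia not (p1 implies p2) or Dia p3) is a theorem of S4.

Tableau for the negation not (Dia (not (p1 implies p2) or p3) implies (Dia not (p1 implies p2) or Dia p3)):
1. not (Dia (not (p1 implies p2) or p3) implies (Dia not (p1 implies p2) or Dia p3)), w0
2. Dia (not (p1 implies p2) or p3), w0
3. not (Dia not (p1 implies p2) or Dia p3), w0
4. not Dia not (p1 implies p2), w0
5. not Dia p3, w0
6. p1 implies p2, w0
7. not p3, w0
8. p2, w0
9. not (p1 implies p2) or p3, w1
10. p1 implies p2, w1
11. not p3, w1
12. not (p1 implies p2), w1
13. p1, w1
14. not p2, w1
15. p2, w1
Accessibility: w0Rw0, w0Rw1, w1Rw1
Branch closes: p2 and not p2 both at w1.
Every branch of the negation's tableau closes; the branch above is one of them.

Valid in S4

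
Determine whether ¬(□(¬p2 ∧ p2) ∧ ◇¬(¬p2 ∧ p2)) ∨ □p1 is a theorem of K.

Valid in K

Tableau for the negation ¬(¬(□(¬p2 ∧ p2) ∧ ◇¬(¬p2 ∧ p2)) ∨ □p1):
1. ¬(¬(□(¬p2 ∧ p2) ∧ ◇¬(¬p2 ∧ p2)) ∨ □p1), 0
2. □(¬p2 ∧ p2) ∧ ◇¬(¬p2 ∧ p2), 0
3. ¬□p1, 0
4. □(¬p2 ∧ p2), 0
5. ◇¬(¬p2 ∧ p2), 0
6. ¬p1, 1
7. ¬p2 ∧ p2, 1
8. ¬p2, 1
9. p2, 1
Accessibility: 0R1
Branch closes: p2 and ¬p2 both at 1.
All branches of the negation close; one closing branch shown above.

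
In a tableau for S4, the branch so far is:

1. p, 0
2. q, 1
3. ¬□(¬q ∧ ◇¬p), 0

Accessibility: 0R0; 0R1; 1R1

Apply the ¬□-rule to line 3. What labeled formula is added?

a fresh world 2 with 0R2, and ¬(¬q ∧ ◇¬p) at 2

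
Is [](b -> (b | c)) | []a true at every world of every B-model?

Valid

Tableau for the negation ~([](b -> (b | c)) | []a):
1. ~([](b -> (b | c)) | []a), 0
2. ~[](b -> (b | c)), 0
3. ~[]a, 0
4. ~(b -> (b | c)), 1
5. b, 1
6. ~(b | c), 1
7. ~b, 1
8. ~c, 1
Accessibility: 0R0, 0R1, 1R0, 1R1
Branch closes: b and ~b both at 1.
Every branch of the negation's tableau closes; the branch above is one of them.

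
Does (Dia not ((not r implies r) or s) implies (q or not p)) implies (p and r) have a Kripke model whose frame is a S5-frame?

1. (Dia not ((not r implies r) or s) implies (q or not p)) implies (p and r), u
2. p and r, u
3. p, u
4. r, u
Accessibility: uRu

Satisfiable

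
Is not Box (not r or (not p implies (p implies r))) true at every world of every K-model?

Tableau for the negation Box (not r or (not p implies (p implies r))):
1. Box (not r or (not p implies (p implies r))), u
The negation has an open branch (countermodel exists).

No, not valid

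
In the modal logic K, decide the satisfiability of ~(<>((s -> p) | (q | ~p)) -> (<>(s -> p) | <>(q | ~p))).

1. ~(<>((s -> p) | (q | ~p)) -> (<>(s -> p) | <>(q | ~p))), 0
2. <>((s -> p) | (q | ~p)), 0   [~->-rule on 1]
3. ~(<>(s -> p) | <>(q | ~p)), 0   [~->-rule on 1]
4. ~<>(s -> p), 0   [~|-rule on 3]
5. ~<>(q | ~p), 0   [~|-rule on 3]
6. (s -> p) | (q | ~p), 1   [<>-rule on 2: fresh world 1, 0R1]
7. ~(s -> p), 1   [~<>-rule on 4 via 0R1]
8. s, 1   [~->-rule on 7]
9. ~p, 1   [~->-rule on 7]
10. ~(q | ~p), 1   [~<>-rule on 5 via 0R1]
11. ~q, 1   [~|-rule on 10]
12. p, 1   [~|-rule on 10]
Accessibility: 0R1
Branch closes: p and ~p both at 1.
(One branch shown.) All branches close.

Unsatisfiable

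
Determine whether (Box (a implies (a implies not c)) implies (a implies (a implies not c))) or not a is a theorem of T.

Valid in T

Tableau for the negation not ((Box (a implies (a implies not c)) implies (a implies (a implies not c))) or not a):
1. not ((Box (a implies (a implies not c)) implies (a implies (a implies not c))) or not a), u
2. not (Box (a implies (a implies not c)) implies (a implies (a implies not c))), u
3. a, u
4. Box (a implies (a implies not c)), u
5. not (a implies (a implies not c)), u
6. not (a implies not c), u
7. c, u
8. a implies (a implies not c), u
9. a implies not c, u
10. not c, u
Accessibility: uRu
Branch closes: c and not c both at u.
Every branch of the negation's tableau closes; the branch above is one of them.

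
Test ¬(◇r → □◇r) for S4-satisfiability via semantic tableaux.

1. ¬(◇r → □◇r), 0
2. ◇r, 0
3. ¬□◇r, 0
4. r, 1
5. ¬◇r, 2
6. ¬r, 2
Accessibility: 0R0, 0R1, 0R2, 1R1, 2R2

Yes, satisfiable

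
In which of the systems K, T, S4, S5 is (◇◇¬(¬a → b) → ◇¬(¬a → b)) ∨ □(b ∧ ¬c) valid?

S4, S5

T-tableau for the negation ¬((◇◇¬(¬a → b) → ◇¬(¬a → b)) ∨ □(b ∧ ¬c)):
1. ¬((◇◇¬(¬a → b) → ◇¬(¬a → b)) ∨ □(b ∧ ¬c)), w0
2. ¬(◇◇¬(¬a → b) → ◇¬(¬a → b)), w0   [¬∨-rule on 1]
3. ¬□(b ∧ ¬c), w0   [¬∨-rule on 1]
4. ◇◇¬(¬a → b), w0   [¬→-rule on 2]
5. ¬◇¬(¬a → b), w0   [¬→-rule on 2]
6. ¬a → b, w0   [¬◇-rule on 5 via w0Rw0]
7. b, w0   [→-rule on 6 (branches; this branch)]
8. ¬(b ∧ ¬c), w1   [¬□-rule on 3: fresh world w1, w0Rw1]
9. ¬a → b, w1   [¬◇-rule on 5 via w0Rw1]
10. c, w1   [¬∧-rule on 8 (branches; this branch)]
11. b, w1   [→-rule on 9 (branches; this branch)]
12. ◇¬(¬a → b), w2   [◇-rule on 4: fresh world w2, w0Rw2]
13. ¬a → b, w2   [¬◇-rule on 5 via w0Rw2]
14. b, w2   [→-rule on 13 (branches; this branch)]
15. ¬(¬a → b), w3   [◇-rule on 12: fresh world w3, w2Rw3]
16. ¬a, w3   [¬→-rule on 15]
17. ¬b, w3   [¬→-rule on 15]
Accessibility: w0Rw0, w0Rw1, w0Rw2, w1Rw1, w2Rw2, w2Rw3, w3Rw3
Complete open branch: countermodel on a T-frame, so not valid in T, nor in K (the same frame is also a K-frame).
S4-tableau for the negation ¬((◇◇¬(¬a → b) → ◇¬(¬a → b)) ∨ □(b ∧ ¬c)):
1. ¬((◇◇¬(¬a → b) → ◇¬(¬a → b)) ∨ □(b ∧ ¬c)), w0
2. ¬(◇◇¬(¬a → b) → ◇¬(¬a → b)), w0   [¬∨-rule on 1]
3. ¬□(b ∧ ¬c), w0   [¬∨-rule on 1]
4. ◇◇¬(¬a → b), w0   [¬→-rule on 2]
5. ¬◇¬(¬a → b), w0   [¬→-rule on 2]
6. ¬a → b, w0   [¬◇-rule on 5 via w0Rw0]
7. b, w0   [→-rule on 6 (branches; this branch)]
8. ¬(b ∧ ¬c), w1   [¬□-rule on 3: fresh world w1, w0Rw1]
9. ¬a → b, w1   [¬◇-rule on 5 via w0Rw1]
10. c, w1   [¬∧-rule on 8 (branches; this branch)]
11. b, w1   [→-rule on 9 (branches; this branch)]
12. ◇¬(¬a → b), w2   [◇-rule on 4: fresh world w2, w0Rw2]
13. ¬a → b, w2   [¬◇-rule on 5 via w0Rw2]
14. b, w2   [→-rule on 13 (branches; this branch)]
15. ¬(¬a → b), w3   [◇-rule on 12: fresh world w3, w2Rw3]
16. ¬a, w3   [¬→-rule on 15]
17. ¬b, w3   [¬→-rule on 15]
18. ¬a → b, w3   [¬◇-rule on 5 via w0Rw3]
19. b, w3   [→-rule on 18 (branches; this branch)]
Accessibility: w0Rw0, w0Rw1, w0Rw2, w0Rw3, w1Rw1, w2Rw2, w2Rw3, w3Rw3
Branch closes: b and ¬b both at w3.
Every branch closes (one shown): valid in S4, hence also in S5 (every theorem of S4 is a theorem of S5).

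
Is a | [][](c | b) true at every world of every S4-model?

Invalid (countermodel exists)

Tableau for the negation ~(a | [][](c | b)):
1. ~(a | [][](c | b)), u
2. ~a, u
3. ~[][](c | b), u
4. ~[](c | b), v
5. ~(c | b), w
6. ~c, w
7. ~b, w
Accessibility: uRu, uRv, uRw, vRv, vRw, wRw
The negation has an open branch (countermodel exists).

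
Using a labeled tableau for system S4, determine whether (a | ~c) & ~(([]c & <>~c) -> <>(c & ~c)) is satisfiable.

No, unsatisfiable

1. (a | ~c) & ~(([]c & <>~c) -> <>(c & ~c)), 0
2. a | ~c, 0   [&-rule on 1]
3. ~(([]c & <>~c) -> <>(c & ~c)), 0   [&-rule on 1]
4. []c & <>~c, 0   [~->-rule on 3]
5. ~<>(c & ~c), 0   [~->-rule on 3]
6. []c, 0   [&-rule on 4]
7. <>~c, 0   [&-rule on 4]
8. ~(c & ~c), 0   [~<>-rule on 5 via 0R0]
9. c, 0   [[]-rule on 6 via 0R0]
10. a, 0   [|-rule on 2 (branches; this branch)]
11. ~c, 1   [<>-rule on 7: fresh world 1, 0R1]
12. ~(c & ~c), 1   [~<>-rule on 5 via 0R1]
13. c, 1   [[]-rule on 6 via 0R1]
Accessibility: 0R0, 0R1, 1R1
Branch closes: c and ~c both at 1.
(One branch shown.) All branches close.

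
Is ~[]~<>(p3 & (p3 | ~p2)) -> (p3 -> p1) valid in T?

Not valid

Tableau for the negation ~(~[]~<>(p3 & (p3 | ~p2)) -> (p3 -> p1)):
1. ~(~[]~<>(p3 & (p3 | ~p2)) -> (p3 -> p1)), 0
2. ~[]~<>(p3 & (p3 | ~p2)), 0
3. ~(p3 -> p1), 0
4. p3, 0
5. ~p1, 0
6. <>(p3 & (p3 | ~p2)), 1
7. p3 & (p3 | ~p2), 2
8. p3, 2
9. p3 | ~p2, 2
10. ~p2, 2
Accessibility: 0R0, 0R1, 1R1, 1R2, 2R2
The negation has an open branch (countermodel exists).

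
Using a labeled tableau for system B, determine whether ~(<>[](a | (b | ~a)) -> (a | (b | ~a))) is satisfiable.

Unsatisfiable

1. ~(<>[](a | (b | ~a)) -> (a | (b | ~a))), w0
2. <>[](a | (b | ~a)), w0
3. ~(a | (b | ~a)), w0
4. ~a, w0
5. ~(b | ~a), w0
6. ~b, w0
7. a, w0
Accessibility: w0Rw0
Branch closes: a and ~a both at w0.
(One branch shown.) All branches close.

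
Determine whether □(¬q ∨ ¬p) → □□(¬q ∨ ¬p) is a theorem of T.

Not valid

Tableau for the negation ¬(□(¬q ∨ ¬p) → □□(¬q ∨ ¬p)):
1. ¬(□(¬q ∨ ¬p) → □□(¬q ∨ ¬p)), u
2. □(¬q ∨ ¬p), u
3. ¬□□(¬q ∨ ¬p), u
4. ¬q ∨ ¬p, u
5. ¬p, u
6. ¬□(¬q ∨ ¬p), v
7. ¬q ∨ ¬p, v
8. ¬p, v
9. ¬(¬q ∨ ¬p), w
10. q, w
11. p, w
Accessibility: uRu, uRv, vRv, vRw, wRw
The negation has an open branch (countermodel exists).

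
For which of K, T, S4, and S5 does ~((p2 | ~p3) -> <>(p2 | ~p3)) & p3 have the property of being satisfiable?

K-tableau for the formula:
1. ~((p2 | ~p3) -> <>(p2 | ~p3)) & p3, u
2. ~((p2 | ~p3) -> <>(p2 | ~p3)), u
3. p3, u
4. p2 | ~p3, u
5. ~<>(p2 | ~p3), u
6. p2, u
Complete open branch: satisfiable in K.
T-tableau for the formula:
1. ~((p2 | ~p3) -> <>(p2 | ~p3)) & p3, u
2. ~((p2 | ~p3) -> <>(p2 | ~p3)), u
3. p3, u
4. p2 | ~p3, u
5. ~<>(p2 | ~p3), u
6. ~(p2 | ~p3), u
7. ~p2, u
8. ~p3, u
Accessibility: uRu
Branch closes: p3 and ~p3 both at u.
Every branch closes (one shown): unsatisfiable in T, hence also in S4, S5 (every S4/S5-frame is a T-frame).

K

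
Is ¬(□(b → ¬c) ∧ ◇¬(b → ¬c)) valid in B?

Yes, valid

Tableau for the negation □(b → ¬c) ∧ ◇¬(b → ¬c):
1. □(b → ¬c) ∧ ◇¬(b → ¬c), w0
2. □(b → ¬c), w0
3. ◇¬(b → ¬c), w0
4. b → ¬c, w0
5. ¬c, w0
6. ¬(b → ¬c), w1
7. b, w1
8. c, w1
9. b → ¬c, w1
10. ¬c, w1
Accessibility: w0Rw0, w0Rw1, w1Rw0, w1Rw1
Branch closes: c and ¬c both at w1.
All branches of the negation close; one closing branch shown above.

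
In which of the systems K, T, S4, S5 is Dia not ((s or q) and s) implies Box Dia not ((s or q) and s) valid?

S5-tableau for the negation not (Dia not ((s or q) and s) implies Box Dia not ((s or q) and s)):
1. not (Dia not ((s or q) and s) implies Box Dia not ((s or q) and s)), 0
2. Dia not ((s or q) and s), 0
3. not Box Dia not ((s or q) and s), 0
4. not ((s or q) and s), 1
5. not (s or q), 1
6. not s, 1
7. not q, 1
8. not Dia not ((s or q) and s), 2
9. (s or q) and s, 0
10. s or q, 0
11. s, 0
12. (s or q) and s, 1
13. s or q, 1
14. s, 1
Accessibility: 0R0, 0R1, 0R2, 1R0, 1R1, 1R2, 2R0, 2R1, 2R2
Branch closes: s and not s both at 1.
Every branch closes (one shown): valid in S5.
S4-tableau for the negation not (Dia not ((s or q) and s) implies Box Dia not ((s or q) and s)):
1. not (Dia not ((s or q) and s) implies Box Dia not ((s or q) and s)), 0
2. Dia not ((s or q) and s), 0
3. not Box Dia not ((s or q) and s), 0
4. not ((s or q) and s), 1
5. not s, 1
6. not Dia not ((s or q) and s), 2
7. (s or q) and s, 2
8. s or q, 2
9. s, 2
10. q, 2
Accessibility: 0R0, 0R1, 0R2, 1R1, 2R2
Complete open branch: countermodel on an S4-frame, so not valid in S4, nor in K, T (the same frame is also a K-frame and a T-frame).

S5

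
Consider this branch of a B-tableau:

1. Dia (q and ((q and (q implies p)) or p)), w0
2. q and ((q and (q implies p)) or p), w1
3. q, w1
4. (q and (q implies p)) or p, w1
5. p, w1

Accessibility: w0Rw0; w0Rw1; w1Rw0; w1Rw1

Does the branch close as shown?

No world carries both an atom and its negation.

Not closed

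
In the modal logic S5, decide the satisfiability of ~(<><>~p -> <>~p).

No, unsatisfiable

1. ~(<><>~p -> <>~p), w0
2. <><>~p, w0
3. ~<>~p, w0
4. p, w0
5. <>~p, w1
6. p, w1
7. ~p, w2
8. p, w2
Accessibility: w0Rw0, w0Rw1, w0Rw2, w1Rw0, w1Rw1, w1Rw2, w2Rw0, w2Rw1, w2Rw2
Branch closes: p and ~p both at w2.
(One branch shown.) All branches close.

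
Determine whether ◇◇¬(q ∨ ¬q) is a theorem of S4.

Tableau for the negation ¬◇◇¬(q ∨ ¬q):
1. ¬◇◇¬(q ∨ ¬q), w0
2. ¬◇¬(q ∨ ¬q), w0
3. q ∨ ¬q, w0
4. ¬q, w0
Accessibility: w0Rw0
The negation has an open branch (countermodel exists).

Not valid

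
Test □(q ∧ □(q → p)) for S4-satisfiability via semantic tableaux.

Yes, satisfiable

1. □(q ∧ □(q → p)), 0
2. q ∧ □(q → p), 0   [□-rule on 1 via 0R0]
3. q, 0   [∧-rule on 2]
4. □(q → p), 0   [∧-rule on 2]
5. q → p, 0   [□-rule on 4 via 0R0]
6. p, 0   [→-rule on 5 (branches; this branch)]
Accessibility: 0R0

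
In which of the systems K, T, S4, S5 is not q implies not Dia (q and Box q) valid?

S5

S5-tableau for the negation not (not q implies not Dia (q and Box q)):
1. not (not q implies not Dia (q and Box q)), u
2. not q, u   [neg-implies-rule on 1]
3. Dia (q and Box q), u   [neg-implies-rule on 1]
4. q and Box q, v   [Dia-rule on 3: fresh world v, uRv]
5. q, v   [and-rule on 4]
6. Box q, v   [and-rule on 4]
7. q, u   [Box-rule on 6 via vRu]
Accessibility: uRu, uRv, vRu, vRv
Branch closes: q and not q both at u.
Every branch closes (one shown): valid in S5.
S4-tableau for the negation not (not q implies not Dia (q and Box q)):
1. not (not q implies not Dia (q and Box q)), u
2. not q, u   [neg-implies-rule on 1]
3. Dia (q and Box q), u   [neg-implies-rule on 1]
4. q and Box q, v   [Dia-rule on 3: fresh world v, uRv]
5. q, v   [and-rule on 4]
6. Box q, v   [and-rule on 4]
Accessibility: uRu, uRv, vRv
Complete open branch: countermodel on an S4-frame, so not valid in S4, nor in K, T (the same frame is also a K-frame and a T-frame).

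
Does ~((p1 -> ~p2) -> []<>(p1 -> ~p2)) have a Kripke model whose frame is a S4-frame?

1. ~((p1 -> ~p2) -> []<>(p1 -> ~p2)), w0
2. p1 -> ~p2, w0
3. ~[]<>(p1 -> ~p2), w0
4. ~p2, w0
5. ~<>(p1 -> ~p2), w1
6. ~(p1 -> ~p2), w1
7. p1, w1
8. p2, w1
Accessibility: w0Rw0, w0Rw1, w1Rw1

Yes, satisfiable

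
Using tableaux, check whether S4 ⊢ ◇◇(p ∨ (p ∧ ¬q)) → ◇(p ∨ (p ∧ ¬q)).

Valid

Tableau for the negation ¬(◇◇(p ∨ (p ∧ ¬q)) → ◇(p ∨ (p ∧ ¬q))):
1. ¬(◇◇(p ∨ (p ∧ ¬q)) → ◇(p ∨ (p ∧ ¬q))), w0
2. ◇◇(p ∨ (p ∧ ¬q)), w0
3. ¬◇(p ∨ (p ∧ ¬q)), w0
4. ¬(p ∨ (p ∧ ¬q)), w0
5. ¬p, w0
6. ¬(p ∧ ¬q), w0
7. q, w0
8. ◇(p ∨ (p ∧ ¬q)), w1
9. ¬(p ∨ (p ∧ ¬q)), w1
10. ¬p, w1
11. ¬(p ∧ ¬q), w1
12. q, w1
13. p ∨ (p ∧ ¬q), w2
14. ¬(p ∨ (p ∧ ¬q)), w2
15. ¬p, w2
16. ¬(p ∧ ¬q), w2
17. p ∧ ¬q, w2
18. p, w2
19. ¬q, w2
Accessibility: w0Rw0, w0Rw1, w0Rw2, w1Rw1, w1Rw2, w2Rw2
Branch closes: p and ¬p both at w2.
Every branch of the negation's tableau closes; the branch above is one of them.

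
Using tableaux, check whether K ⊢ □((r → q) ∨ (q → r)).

Tableau for the negation ¬□((r → q) ∨ (q → r)):
1. ¬□((r → q) ∨ (q → r)), u
2. ¬((r → q) ∨ (q → r)), v
3. ¬(r → q), v
4. ¬(q → r), v
5. r, v
6. ¬q, v
7. q, v
8. ¬r, v
Accessibility: uRv
Branch closes: q and ¬q both at v.
All branches of the negation close; one closing branch shown above.

Yes, valid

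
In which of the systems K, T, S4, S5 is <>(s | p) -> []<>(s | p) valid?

S5

S4-tableau for the negation ~(<>(s | p) -> []<>(s | p)):
1. ~(<>(s | p) -> []<>(s | p)), w0
2. <>(s | p), w0   [~->-rule on 1]
3. ~[]<>(s | p), w0   [~->-rule on 1]
4. s | p, w1   [<>-rule on 2: fresh world w1, w0Rw1]
5. p, w1   [|-rule on 4 (branches; this branch)]
6. ~<>(s | p), w2   [~[]-rule on 3: fresh world w2, w0Rw2]
7. ~(s | p), w2   [~<>-rule on 6 via w2Rw2]
8. ~s, w2   [~|-rule on 7]
9. ~p, w2   [~|-rule on 7]
Accessibility: w0Rw0, w0Rw1, w0Rw2, w1Rw1, w2Rw2
Complete open branch: countermodel on an S4-frame, so not valid in S4, nor in K, T (the same frame is also a K-frame and a T-frame).
S5-tableau for the negation ~(<>(s | p) -> []<>(s | p)):
1. ~(<>(s | p) -> []<>(s | p)), w0
2. <>(s | p), w0   [~->-rule on 1]
3. ~[]<>(s | p), w0   [~->-rule on 1]
4. s | p, w1   [<>-rule on 2: fresh world w1, w0Rw1]
5. p, w1   [|-rule on 4 (branches; this branch)]
6. ~<>(s | p), w2   [~[]-rule on 3: fresh world w2, w0Rw2]
7. ~(s | p), w0   [~<>-rule on 6 via w2Rw0]
8. ~s, w0   [~|-rule on 7]
9. ~p, w0   [~|-rule on 7]
10. ~(s | p), w1   [~<>-rule on 6 via w2Rw1]
11. ~s, w1   [~|-rule on 10]
12. ~p, w1   [~|-rule on 10]
Accessibility: w0Rw0, w0Rw1, w0Rw2, w1Rw0, w1Rw1, w1Rw2, w2Rw0, w2Rw1, w2Rw2
Branch closes: p and ~p both at w1.
Every branch closes (one shown): valid in S5.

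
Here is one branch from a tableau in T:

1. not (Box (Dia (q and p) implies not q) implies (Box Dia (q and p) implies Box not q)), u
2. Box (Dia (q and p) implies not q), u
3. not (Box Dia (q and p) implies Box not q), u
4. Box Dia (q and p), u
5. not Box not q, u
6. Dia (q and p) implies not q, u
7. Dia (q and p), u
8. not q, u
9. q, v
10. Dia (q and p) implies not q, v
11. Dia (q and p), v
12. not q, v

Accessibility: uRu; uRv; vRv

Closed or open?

Closed

Both q and not q appear at v.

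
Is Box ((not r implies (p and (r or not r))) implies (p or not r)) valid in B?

Tableau for the negation not Box ((not r implies (p and (r or not r))) implies (p or not r)):
1. not Box ((not r implies (p and (r or not r))) implies (p or not r)), u
2. not ((not r implies (p and (r or not r))) implies (p or not r)), v   [neg-Box-rule on 1: fresh world v, uRv]
3. not r implies (p and (r or not r)), v   [neg-implies-rule on 2]
4. not (p or not r), v   [neg-implies-rule on 2]
5. not p, v   [neg-or-rule on 4]
6. r, v   [neg-or-rule on 4]
Accessibility: uRu, uRv, vRu, vRv
The negation has an open branch (countermodel exists).

No, not valid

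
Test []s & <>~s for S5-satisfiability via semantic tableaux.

Unsatisfiable (every branch closes)

1. []s & <>~s, 0
2. []s, 0
3. <>~s, 0
4. s, 0
5. ~s, 1
6. s, 1
Accessibility: 0R0, 0R1, 1R0, 1R1
Branch closes: s and ~s both at 1.
(One branch shown.) All branches close.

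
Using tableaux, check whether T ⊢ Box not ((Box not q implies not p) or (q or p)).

No, not valid

Tableau for the negation not Box not ((Box not q implies not p) or (q or p)):
1. not Box not ((Box not q implies not p) or (q or p)), w0
2. (Box not q implies not p) or (q or p), w1   [neg-Box-rule on 1: fresh world w1, w0Rw1]
3. q or p, w1   [or-rule on 2 (branches; this branch)]
4. p, w1   [or-rule on 3 (branches; this branch)]
Accessibility: w0Rw0, w0Rw1, w1Rw1
The negation has an open branch (countermodel exists).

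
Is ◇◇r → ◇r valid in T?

No, not valid

Tableau for the negation ¬(◇◇r → ◇r):
1. ¬(◇◇r → ◇r), 0
2. ◇◇r, 0
3. ¬◇r, 0
4. ¬r, 0
5. ◇r, 1
6. ¬r, 1
7. r, 2
Accessibility: 0R0, 0R1, 1R1, 1R2, 2R2
The negation has an open branch (countermodel exists).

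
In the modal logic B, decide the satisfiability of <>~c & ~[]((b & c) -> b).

1. <>~c & ~[]((b & c) -> b), u
2. <>~c, u
3. ~[]((b & c) -> b), u
4. ~c, v
5. ~((b & c) -> b), w
6. b & c, w
7. ~b, w
8. b, w
9. c, w
Accessibility: uRu, uRv, uRw, vRu, vRv, wRu, wRw
Branch closes: b and ~b both at w.
All branches of the tableau close; one closing branch shown above.

Unsatisfiable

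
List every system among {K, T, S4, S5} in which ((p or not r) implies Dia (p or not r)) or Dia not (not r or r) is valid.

K-tableau for the negation not (((p or not r) implies Dia (p or not r)) or Dia not (not r or r)):
1. not (((p or not r) implies Dia (p or not r)) or Dia not (not r or r)), w0
2. not ((p or not r) implies Dia (p or not r)), w0
3. not Dia not (not r or r), w0
4. p or not r, w0
5. not Dia (p or not r), w0
6. not r, w0
Complete open branch: countermodel on a K-frame, so not valid in K.
T-tableau for the negation not (((p or not r) implies Dia (p or not r)) or Dia not (not r or r)):
1. not (((p or not r) implies Dia (p or not r)) or Dia not (not r or r)), w0
2. not ((p or not r) implies Dia (p or not r)), w0
3. not Dia not (not r or r), w0
4. p or not r, w0
5. not Dia (p or not r), w0
6. not r or r, w0
7. not (p or not r), w0
8. not p, w0
9. r, w0
10. not r, w0
Accessibility: w0Rw0
Branch closes: r and not r both at w0.
Every branch closes (one shown): valid in T, hence also in S4, S5 (every theorem of T is a theorem of S4 and S5).

T, S4, S5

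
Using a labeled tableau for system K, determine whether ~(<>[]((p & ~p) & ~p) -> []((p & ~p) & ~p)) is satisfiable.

1. ~(<>[]((p & ~p) & ~p) -> []((p & ~p) & ~p)), u
2. <>[]((p & ~p) & ~p), u   [~->-rule on 1]
3. ~[]((p & ~p) & ~p), u   [~->-rule on 1]
4. []((p & ~p) & ~p), v   [<>-rule on 2: fresh world v, uRv]
5. ~((p & ~p) & ~p), w   [~[]-rule on 3: fresh world w, uRw]
6. p, w   [~&-rule on 5 (branches; this branch)]
Accessibility: uRv, uRw

Satisfiable (open branch found)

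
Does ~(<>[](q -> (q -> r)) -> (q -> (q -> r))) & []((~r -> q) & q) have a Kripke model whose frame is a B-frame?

Unsatisfiable

1. ~(<>[](q -> (q -> r)) -> (q -> (q -> r))) & []((~r -> q) & q), w0
2. ~(<>[](q -> (q -> r)) -> (q -> (q -> r))), w0
3. []((~r -> q) & q), w0
4. <>[](q -> (q -> r)), w0
5. ~(q -> (q -> r)), w0
6. q, w0
7. ~(q -> r), w0
8. ~r, w0
9. (~r -> q) & q, w0
10. ~r -> q, w0
11. [](q -> (q -> r)), w1
12. (~r -> q) & q, w1
13. ~r -> q, w1
14. q, w1
15. q -> (q -> r), w0
16. q -> (q -> r), w1
17. q -> r, w0
18. q -> r, w1
19. r, w0
Accessibility: w0Rw0, w0Rw1, w1Rw0, w1Rw1
Branch closes: r and ~r both at w0.
All branches of the tableau close; one closing branch shown above.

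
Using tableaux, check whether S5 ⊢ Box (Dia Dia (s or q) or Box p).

No, not valid

Tableau for the negation not Box (Dia Dia (s or q) or Box p):
1. not Box (Dia Dia (s or q) or Box p), w0
2. not (Dia Dia (s or q) or Box p), w1
3. not Dia Dia (s or q), w1
4. not Box p, w1
5. not Dia (s or q), w0
6. not Dia (s or q), w1
7. not (s or q), w0
8. not s, w0
9. not q, w0
10. not (s or q), w1
11. not s, w1
12. not q, w1
13. not p, w2
14. not Dia (s or q), w2
15. not (s or q), w2
16. not s, w2
17. not q, w2
Accessibility: w0Rw0, w0Rw1, w0Rw2, w1Rw0, w1Rw1, w1Rw2, w2Rw0, w2Rw1, w2Rw2
The negation has an open branch (countermodel exists).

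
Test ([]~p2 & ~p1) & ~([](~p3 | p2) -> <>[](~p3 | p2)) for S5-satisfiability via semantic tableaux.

No, unsatisfiable

1. ([]~p2 & ~p1) & ~([](~p3 | p2) -> <>[](~p3 | p2)), w0
2. []~p2 & ~p1, w0
3. ~([](~p3 | p2) -> <>[](~p3 | p2)), w0
4. []~p2, w0
5. ~p1, w0
6. [](~p3 | p2), w0
7. ~<>[](~p3 | p2), w0
8. ~p2, w0
9. ~p3 | p2, w0
10. ~[](~p3 | p2), w0
11. ~p3, w0
12. ~(~p3 | p2), w1
13. p3, w1
14. ~p2, w1
15. ~p3 | p2, w1
16. ~[](~p3 | p2), w1
17. p2, w1
Accessibility: w0Rw0, w0Rw1, w1Rw0, w1Rw1
Branch closes: p2 and ~p2 both at w1.
(One branch shown.) All branches close.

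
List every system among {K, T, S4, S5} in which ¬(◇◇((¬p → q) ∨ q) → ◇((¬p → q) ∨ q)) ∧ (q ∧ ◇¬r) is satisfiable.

K

K-tableau for the formula:
1. ¬(◇◇((¬p → q) ∨ q) → ◇((¬p → q) ∨ q)) ∧ (q ∧ ◇¬r), w0
2. ¬(◇◇((¬p → q) ∨ q) → ◇((¬p → q) ∨ q)), w0
3. q ∧ ◇¬r, w0
4. ◇◇((¬p → q) ∨ q), w0
5. ¬◇((¬p → q) ∨ q), w0
6. q, w0
7. ◇¬r, w0
8. ◇((¬p → q) ∨ q), w1
9. ¬((¬p → q) ∨ q), w1
10. ¬(¬p → q), w1
11. ¬q, w1
12. ¬p, w1
13. ¬r, w2
14. ¬((¬p → q) ∨ q), w2
15. ¬(¬p → q), w2
16. ¬q, w2
17. ¬p, w2
18. (¬p → q) ∨ q, w3
19. q, w3
Accessibility: w0Rw1, w0Rw2, w1Rw3
Complete open branch: satisfiable in K.
T-tableau for the formula:
1. ¬(◇◇((¬p → q) ∨ q) → ◇((¬p → q) ∨ q)) ∧ (q ∧ ◇¬r), w0
2. ¬(◇◇((¬p → q) ∨ q) → ◇((¬p → q) ∨ q)), w0
3. q ∧ ◇¬r, w0
4. ◇◇((¬p → q) ∨ q), w0
5. ¬◇((¬p → q) ∨ q), w0
6. q, w0
7. ◇¬r, w0
8. ¬((¬p → q) ∨ q), w0
9. ¬(¬p → q), w0
10. ¬q, w0
Accessibility: w0Rw0
Branch closes: q and ¬q both at w0.
Every branch closes (one shown): unsatisfiable in T, hence also in S4, S5 (every S4/S5-frame is a T-frame).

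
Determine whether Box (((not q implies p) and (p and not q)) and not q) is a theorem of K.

Tableau for the negation not Box (((not q implies p) and (p and not q)) and not q):
1. not Box (((not q implies p) and (p and not q)) and not q), w0
2. not (((not q implies p) and (p and not q)) and not q), w1
3. q, w1
Accessibility: w0Rw1
The negation has an open branch (countermodel exists).

Invalid (countermodel exists)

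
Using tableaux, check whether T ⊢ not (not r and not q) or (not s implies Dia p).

Not valid

Tableau for the negation not (not (not r and not q) or (not s implies Dia p)):
1. not (not (not r and not q) or (not s implies Dia p)), u
2. not r and not q, u
3. not (not s implies Dia p), u
4. not r, u
5. not q, u
6. not s, u
7. not Dia p, u
8. not p, u
Accessibility: uRu
The negation has an open branch (countermodel exists).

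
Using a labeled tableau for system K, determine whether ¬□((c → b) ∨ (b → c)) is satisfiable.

Unsatisfiable

1. ¬□((c → b) ∨ (b → c)), 0
2. ¬((c → b) ∨ (b → c)), 1
3. ¬(c → b), 1
4. ¬(b → c), 1
5. c, 1
6. ¬b, 1
7. b, 1
8. ¬c, 1
Accessibility: 0R1
Branch closes: b and ¬b both at 1.
All branches of the tableau close; one closing branch shown above.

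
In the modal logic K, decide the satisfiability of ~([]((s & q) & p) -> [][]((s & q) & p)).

1. ~([]((s & q) & p) -> [][]((s & q) & p)), w0
2. []((s & q) & p), w0   [~->-rule on 1]
3. ~[][]((s & q) & p), w0   [~->-rule on 1]
4. ~[]((s & q) & p), w1   [~[]-rule on 3: fresh world w1, w0Rw1]
5. (s & q) & p, w1   [[]-rule on 2 via w0Rw1]
6. s & q, w1   [&-rule on 5]
7. p, w1   [&-rule on 5]
8. s, w1   [&-rule on 6]
9. q, w1   [&-rule on 6]
10. ~((s & q) & p), w2   [~[]-rule on 4: fresh world w2, w1Rw2]
11. ~p, w2   [~&-rule on 10 (branches; this branch)]
Accessibility: w0Rw1, w1Rw2

Satisfiable (open branch found)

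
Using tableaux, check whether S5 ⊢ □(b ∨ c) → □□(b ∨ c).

Yes, valid

Tableau for the negation ¬(□(b ∨ c) → □□(b ∨ c)):
1. ¬(□(b ∨ c) → □□(b ∨ c)), w0
2. □(b ∨ c), w0
3. ¬□□(b ∨ c), w0
4. b ∨ c, w0
5. c, w0
6. ¬□(b ∨ c), w1
7. b ∨ c, w1
8. c, w1
9. ¬(b ∨ c), w2
10. ¬b, w2
11. ¬c, w2
12. b ∨ c, w2
13. c, w2
Accessibility: w0Rw0, w0Rw1, w0Rw2, w1Rw0, w1Rw1, w1Rw2, w2Rw0, w2Rw1, w2Rw2
Branch closes: c and ¬c both at w2.
All branches of the negation close; one closing branch shown above.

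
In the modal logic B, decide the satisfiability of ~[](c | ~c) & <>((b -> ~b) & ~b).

1. ~[](c | ~c) & <>((b -> ~b) & ~b), u
2. ~[](c | ~c), u
3. <>((b -> ~b) & ~b), u
4. ~(c | ~c), v
5. ~c, v
6. c, v
Accessibility: uRu, uRv, vRu, vRv
Branch closes: c and ~c both at v.
All branches of the tableau close; one closing branch shown above.

Unsatisfiable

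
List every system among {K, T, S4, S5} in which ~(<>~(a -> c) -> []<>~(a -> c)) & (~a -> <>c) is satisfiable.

K, T, S4

S5-tableau for the formula:
1. ~(<>~(a -> c) -> []<>~(a -> c)) & (~a -> <>c), u
2. ~(<>~(a -> c) -> []<>~(a -> c)), u
3. ~a -> <>c, u
4. <>~(a -> c), u
5. ~[]<>~(a -> c), u
6. <>c, u
7. ~(a -> c), v
8. a, v
9. ~c, v
10. ~<>~(a -> c), w
11. a -> c, u
12. a -> c, v
13. a -> c, w
14. c, u
15. c, v
Accessibility: uRu, uRv, uRw, vRu, vRv, vRw, wRu, wRv, wRw
Branch closes: c and ~c both at v.
Every branch closes (one shown): unsatisfiable in S5.
S4-tableau for the formula:
1. ~(<>~(a -> c) -> []<>~(a -> c)) & (~a -> <>c), u
2. ~(<>~(a -> c) -> []<>~(a -> c)), u
3. ~a -> <>c, u
4. <>~(a -> c), u
5. ~[]<>~(a -> c), u
6. <>c, u
7. ~(a -> c), v
8. a, v
9. ~c, v
10. ~<>~(a -> c), w
11. a -> c, w
12. c, w
13. c, x
Accessibility: uRu, uRv, uRw, uRx, vRv, wRw, xRx
Complete open branch: satisfiable in S4, hence also in K, T (this S4-model is also a K-model and a T-model).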